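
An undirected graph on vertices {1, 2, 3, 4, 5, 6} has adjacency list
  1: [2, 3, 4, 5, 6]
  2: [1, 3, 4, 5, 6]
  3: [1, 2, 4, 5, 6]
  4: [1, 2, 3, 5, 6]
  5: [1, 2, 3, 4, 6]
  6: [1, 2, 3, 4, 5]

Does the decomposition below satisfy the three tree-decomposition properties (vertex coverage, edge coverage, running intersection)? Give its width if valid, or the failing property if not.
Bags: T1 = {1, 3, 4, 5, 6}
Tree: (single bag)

No — vertex 2 appears in no bag.

A tree decomposition must satisfy three properties: every vertex lies in some bag; for every edge, both endpoints lie together in some bag; and for every vertex, the bags containing it form a connected subtree. Here vertex 2 appears in no bag, so the decomposition is invalid.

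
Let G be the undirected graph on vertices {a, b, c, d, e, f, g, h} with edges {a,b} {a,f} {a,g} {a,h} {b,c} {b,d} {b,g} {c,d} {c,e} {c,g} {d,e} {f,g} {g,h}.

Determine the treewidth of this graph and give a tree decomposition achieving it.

Each bag holds 3 vertices, so the decomposition has width 2, which upper-bounds the treewidth. For the lower bound, the 3 vertices {c, d, e} are pairwise adjacent, and any tree decomposition puts a clique entirely inside one bag — forcing width ≥ 2. Therefore the treewidth is 2.

Treewidth 2.
One optimal decomposition is:
Bags: B1 = {a, b, g}  B2 = {b, c, g}  B3 = {a, g, h}  B4 = {a, f, g}  B5 = {b, c, d}  B6 = {c, d, e}
Tree: B1–B2, B1–B3, B3–B4, B2–B5, B5–B6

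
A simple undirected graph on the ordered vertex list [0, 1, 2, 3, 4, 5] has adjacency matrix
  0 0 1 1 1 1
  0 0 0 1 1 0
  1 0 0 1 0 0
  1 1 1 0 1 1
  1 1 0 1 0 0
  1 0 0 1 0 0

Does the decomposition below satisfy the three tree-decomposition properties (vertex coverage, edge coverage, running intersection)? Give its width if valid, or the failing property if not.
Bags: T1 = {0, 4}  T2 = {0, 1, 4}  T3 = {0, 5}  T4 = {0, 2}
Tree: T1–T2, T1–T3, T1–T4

A tree decomposition must satisfy three properties: every vertex lies in some bag; for every edge, both endpoints lie together in some bag; and for every vertex, the bags containing it form a connected subtree. Here vertex 3 appears in no bag, so the decomposition is invalid.

No — vertex 3 appears in no bag.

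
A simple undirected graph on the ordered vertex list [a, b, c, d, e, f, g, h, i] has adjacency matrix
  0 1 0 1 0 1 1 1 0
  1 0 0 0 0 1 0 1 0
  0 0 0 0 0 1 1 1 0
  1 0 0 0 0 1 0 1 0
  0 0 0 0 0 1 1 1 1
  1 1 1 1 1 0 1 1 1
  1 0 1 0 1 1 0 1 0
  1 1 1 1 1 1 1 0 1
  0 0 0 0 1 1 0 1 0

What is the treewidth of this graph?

A width-3 tree decomposition is:
Bags: B1 = {e, f, g, h}  B2 = {e, f, h, i}  B3 = {a, f, g, h}  B4 = {a, d, f, h}  B5 = {a, b, f, h}  B6 = {c, f, g, h}
Tree: B1–B2, B1–B3, B3–B4, B3–B5, B1–B6
The largest bag has 4 vertices, giving width 3; this decomposition certifies tw(G) ≤ 3. Conversely, {a, d, f, h} is a clique of size 4, and the vertices of any clique must share a bag in every tree decomposition; so some bag has ≥ 4 vertices and tw(G) ≥ 3. Hence tw(G) = 3 exactly.

3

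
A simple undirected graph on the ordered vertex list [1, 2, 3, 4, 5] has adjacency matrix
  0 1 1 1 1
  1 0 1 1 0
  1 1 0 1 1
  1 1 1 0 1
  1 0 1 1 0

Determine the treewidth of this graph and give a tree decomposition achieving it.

Each bag holds 4 vertices, so the decomposition has width 3, which upper-bounds the treewidth. Conversely, {1, 2, 3, 4} is a clique of size 4, and the vertices of any clique must share a bag in every tree decomposition; so some bag has ≥ 4 vertices and tw(G) ≥ 3. Therefore the treewidth is 3.

Treewidth 3.
One such decomposition:
Bags: B1 = {1, 2, 3, 4}  B2 = {1, 3, 4, 5}
Tree: B1–B2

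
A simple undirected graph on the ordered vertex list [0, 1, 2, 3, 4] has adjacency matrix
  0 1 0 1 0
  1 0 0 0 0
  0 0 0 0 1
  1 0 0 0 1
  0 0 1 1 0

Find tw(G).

A width-1 tree decomposition is:
Bags: B1 = {0, 1}  B2 = {0, 3}  B3 = {3, 4}  B4 = {2, 4}
Tree: B1–B2, B2–B3, B3–B4
Every bag has size at most 2, so the width is 2 − 1 = 1 and tw(G) ≤ 1. Since G has at least one edge (e.g. 1–0), it is not an edgeless graph, so tw(G) ≥ 1. The upper and lower bounds meet at 1, so that is the treewidth.

1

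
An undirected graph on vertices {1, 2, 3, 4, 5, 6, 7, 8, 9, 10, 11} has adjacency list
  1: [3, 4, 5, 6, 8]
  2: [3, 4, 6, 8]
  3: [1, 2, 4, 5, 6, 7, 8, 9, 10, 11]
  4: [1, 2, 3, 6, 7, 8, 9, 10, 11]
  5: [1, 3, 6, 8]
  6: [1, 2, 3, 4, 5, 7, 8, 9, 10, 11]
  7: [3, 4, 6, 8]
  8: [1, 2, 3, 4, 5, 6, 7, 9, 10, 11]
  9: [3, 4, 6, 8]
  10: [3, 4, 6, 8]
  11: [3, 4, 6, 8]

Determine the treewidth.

4

A width-4 tree decomposition is:
Bags: B1 = {3, 4, 6, 8, 9}  B2 = {3, 4, 6, 8, 11}  B3 = {3, 4, 6, 8, 10}  B4 = {2, 3, 4, 6, 8}  B5 = {1, 3, 4, 6, 8}  B6 = {3, 4, 6, 7, 8}  B7 = {1, 3, 5, 6, 8}
Tree: B1–B2, B1–B3, B2–B4, B2–B5, B4–B6, B5–B7
Each bag holds 5 vertices, so the decomposition has width 4, which upper-bounds the treewidth. On the other hand G contains the 5-clique {1, 3, 4, 6, 8}. A clique must lie in a single bag of any decomposition, so no decomposition can have width below 4. Hence tw(G) = 4 exactly.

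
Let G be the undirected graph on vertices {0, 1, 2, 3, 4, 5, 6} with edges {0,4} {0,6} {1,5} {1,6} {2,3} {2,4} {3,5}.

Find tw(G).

A width-2 tree decomposition is:
Bags: B1 = {0, 2, 4}  B2 = {0, 2, 3}  B3 = {0, 3, 5}  B4 = {0, 1, 5}  B5 = {0, 1, 6}
Tree: B1–B2, B2–B3, B3–B4, B4–B5
The largest bag has 3 vertices, giving width 2; this decomposition certifies tw(G) ≤ 2. The edges 0–4–2–3–5–1–6–0 form a cycle, so G is not a tree and its treewidth is at least 2. Therefore the treewidth is 2.

2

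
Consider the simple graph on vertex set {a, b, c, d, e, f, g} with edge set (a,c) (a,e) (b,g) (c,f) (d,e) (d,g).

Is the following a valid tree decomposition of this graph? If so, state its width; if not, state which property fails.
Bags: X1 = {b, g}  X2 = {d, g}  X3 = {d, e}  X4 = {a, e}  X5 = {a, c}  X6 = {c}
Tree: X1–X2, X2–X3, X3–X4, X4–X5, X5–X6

A tree decomposition must satisfy three properties: every vertex lies in some bag; for every edge, both endpoints lie together in some bag; and for every vertex, the bags containing it form a connected subtree. Here vertex f appears in no bag, so the decomposition is invalid.

No — vertex f appears in no bag.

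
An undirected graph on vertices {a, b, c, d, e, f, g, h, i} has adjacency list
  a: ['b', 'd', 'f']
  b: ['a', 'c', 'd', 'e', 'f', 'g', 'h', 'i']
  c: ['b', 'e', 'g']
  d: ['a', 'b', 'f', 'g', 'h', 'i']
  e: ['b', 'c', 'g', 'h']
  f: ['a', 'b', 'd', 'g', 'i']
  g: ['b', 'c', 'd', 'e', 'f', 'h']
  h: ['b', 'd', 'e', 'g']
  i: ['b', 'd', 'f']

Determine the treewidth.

A width-3 tree decomposition is:
Bags: B1 = {b, d, f, g}  B2 = {b, d, f, i}  B3 = {b, d, g, h}  B4 = {b, e, g, h}  B5 = {a, b, d, f}  B6 = {b, c, e, g}
Tree: B1–B2, B1–B3, B3–B4, B1–B5, B4–B6
Each bag holds 4 vertices, so the decomposition has width 3, which upper-bounds the treewidth. On the other hand G contains the 4-clique {b, d, g, h}. A clique must lie in a single bag of any decomposition, so no decomposition can have width below 3. Therefore the treewidth is 3.

3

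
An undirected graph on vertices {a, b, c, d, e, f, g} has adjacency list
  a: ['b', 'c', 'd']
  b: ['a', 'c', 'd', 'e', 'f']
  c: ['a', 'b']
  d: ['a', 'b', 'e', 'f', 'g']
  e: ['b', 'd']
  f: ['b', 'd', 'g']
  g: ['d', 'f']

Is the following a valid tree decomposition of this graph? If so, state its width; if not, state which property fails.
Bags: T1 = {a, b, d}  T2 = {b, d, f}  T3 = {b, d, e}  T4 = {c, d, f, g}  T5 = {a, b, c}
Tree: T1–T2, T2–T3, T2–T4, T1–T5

A tree decomposition must satisfy three properties: every vertex lies in some bag; for every edge, both endpoints lie together in some bag; and for every vertex, the bags containing it form a connected subtree. Here bags containing vertex c are not connected in the tree, so the decomposition is invalid.

No — bags containing vertex c are not connected in the tree.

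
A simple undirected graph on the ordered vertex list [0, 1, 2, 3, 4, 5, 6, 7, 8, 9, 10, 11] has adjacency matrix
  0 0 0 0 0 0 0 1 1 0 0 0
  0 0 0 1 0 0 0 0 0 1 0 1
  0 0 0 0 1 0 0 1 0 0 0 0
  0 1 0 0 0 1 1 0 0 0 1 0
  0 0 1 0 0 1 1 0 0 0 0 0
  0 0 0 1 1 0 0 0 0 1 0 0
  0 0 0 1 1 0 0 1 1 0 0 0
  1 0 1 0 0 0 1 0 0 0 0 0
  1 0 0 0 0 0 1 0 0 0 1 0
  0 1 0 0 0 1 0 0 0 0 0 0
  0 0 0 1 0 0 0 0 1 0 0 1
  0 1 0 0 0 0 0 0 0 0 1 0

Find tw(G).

A width-3 tree decomposition is:
Bags: B1 = {1, 9, 10, 11}  B2 = {1, 3, 9, 10}  B3 = {3, 5, 9, 10}  B4 = {3, 5, 8, 10}  B5 = {3, 5, 6, 8}  B6 = {4, 5, 6, 8}  B7 = {0, 4, 6, 8}  B8 = {0, 4, 6, 7}  B9 = {0, 2, 4, 7}
Tree: B1–B2, B2–B3, B3–B4, B4–B5, B5–B6, B6–B7, B7–B8, B8–B9
Every bag has size at most 4, so the width is 4 − 1 = 3 and tw(G) ≤ 3. For the lower bound: the 4 vertex sets {1,9,11}, {10}, {3}, {4,5,6,8} are disjoint, each induces a connected subgraph, and every pair is joined by at least one edge of G. Contracting each set to a single vertex therefore yields K_{4} as a minor, and since treewidth is minor-monotone, tw(G) ≥ tw(K_{4}) = 3. Combining the bounds, tw(G) = 3.

3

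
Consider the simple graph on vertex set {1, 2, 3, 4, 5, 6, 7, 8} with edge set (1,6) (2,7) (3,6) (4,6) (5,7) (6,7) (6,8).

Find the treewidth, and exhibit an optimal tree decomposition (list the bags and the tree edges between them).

Each bag holds 2 vertices, so the decomposition has width 1, which upper-bounds the treewidth. Any graph with an edge has treewidth ≥ 1, and G has the edge 4–6. Combining the bounds, tw(G) = 1.

Treewidth 1.
Bags: B1 = {4, 6}  B2 = {6, 7}  B3 = {2, 7}  B4 = {1, 6}  B5 = {5, 7}  B6 = {3, 6}  B7 = {6, 8}
Tree: B1–B2, B2–B3, B1–B4, B3–B5, B1–B6, B2–B7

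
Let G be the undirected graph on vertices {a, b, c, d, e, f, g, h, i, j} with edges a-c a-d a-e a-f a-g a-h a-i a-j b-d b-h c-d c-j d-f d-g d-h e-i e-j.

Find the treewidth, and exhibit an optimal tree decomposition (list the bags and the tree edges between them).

Treewidth 2.
One optimal decomposition is:
Bags: B1 = {a, c, d}  B2 = {a, c, j}  B3 = {a, d, h}  B4 = {b, d, h}  B5 = {a, d, g}  B6 = {a, e, j}  B7 = {a, e, i}  B8 = {a, d, f}
Tree: B1–B2, B1–B3, B3–B4, B3–B5, B2–B6, B6–B7, B5–B8

The largest bag has 3 vertices, giving width 2; this decomposition certifies tw(G) ≤ 2. On the other hand G contains the 3-clique {a, d, g}. A clique must lie in a single bag of any decomposition, so no decomposition can have width below 2. Therefore the treewidth is 2.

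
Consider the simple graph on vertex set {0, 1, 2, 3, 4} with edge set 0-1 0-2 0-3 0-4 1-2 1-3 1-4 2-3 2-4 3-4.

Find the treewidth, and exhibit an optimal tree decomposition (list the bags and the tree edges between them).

Treewidth 4.
One optimal decomposition is:
Bags: B1 = {0, 1, 2, 3, 4}
Tree: (single bag)

A single bag containing all 5 vertices is trivially a valid decomposition of width 4. For the lower bound, the 5 vertices {0, 1, 2, 3, 4} are pairwise adjacent, and any tree decomposition puts a clique entirely inside one bag — forcing width ≥ 4. Hence tw(G) = 4 exactly.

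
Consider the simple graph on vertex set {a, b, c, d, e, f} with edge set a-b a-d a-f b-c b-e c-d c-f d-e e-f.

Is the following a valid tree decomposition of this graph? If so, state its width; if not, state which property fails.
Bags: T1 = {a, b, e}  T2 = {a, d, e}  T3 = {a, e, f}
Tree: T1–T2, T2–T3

No — vertex c appears in no bag.

A tree decomposition must satisfy three properties: every vertex lies in some bag; for every edge, both endpoints lie together in some bag; and for every vertex, the bags containing it form a connected subtree. Here vertex c appears in no bag, so the decomposition is invalid.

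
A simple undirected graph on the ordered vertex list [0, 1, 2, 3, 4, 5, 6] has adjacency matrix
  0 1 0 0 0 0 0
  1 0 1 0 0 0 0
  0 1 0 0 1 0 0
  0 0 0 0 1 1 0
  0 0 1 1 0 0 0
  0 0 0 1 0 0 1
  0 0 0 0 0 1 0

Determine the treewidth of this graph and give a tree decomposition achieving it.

Every bag has size at most 2, so the width is 2 − 1 = 1 and tw(G) ≤ 1. G has an edge, so its treewidth is at least 1. The upper and lower bounds meet at 1, so that is the treewidth.

Treewidth 1.
One optimal decomposition is:
Bags: B1 = {0, 1}  B2 = {1, 2}  B3 = {2, 4}  B4 = {3, 4}  B5 = {3, 5}  B6 = {5, 6}
Tree: B1–B2, B2–B3, B3–B4, B4–B5, B5–B6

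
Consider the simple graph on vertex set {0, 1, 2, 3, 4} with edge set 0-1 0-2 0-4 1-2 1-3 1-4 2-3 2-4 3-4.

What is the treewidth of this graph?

A width-3 tree decomposition is:
Bags: B1 = {0, 1, 2, 4}  B2 = {1, 2, 3, 4}
Tree: B1–B2
The largest bag has 4 vertices, giving width 3; this decomposition certifies tw(G) ≤ 3. For the lower bound, the 4 vertices {0, 1, 2, 4} are pairwise adjacent, and any tree decomposition puts a clique entirely inside one bag — forcing width ≥ 3. Hence tw(G) = 3 exactly.

3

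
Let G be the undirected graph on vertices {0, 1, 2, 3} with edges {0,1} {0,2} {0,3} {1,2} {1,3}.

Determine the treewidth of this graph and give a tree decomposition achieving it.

Every bag has size at most 3, so the width is 3 − 1 = 2 and tw(G) ≤ 2. For the lower bound, the 3 vertices {0, 1, 2} are pairwise adjacent, and any tree decomposition puts a clique entirely inside one bag — forcing width ≥ 2. Hence tw(G) = 2 exactly.

Treewidth 2.
One optimal decomposition is:
Bags: B1 = {0, 1, 3}  B2 = {0, 1, 2}
Tree: B1–B2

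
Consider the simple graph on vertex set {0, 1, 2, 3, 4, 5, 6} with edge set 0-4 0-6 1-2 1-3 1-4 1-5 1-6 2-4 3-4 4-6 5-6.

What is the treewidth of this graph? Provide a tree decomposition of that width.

Treewidth 2.
One such decomposition:
Bags: B1 = {1, 4, 6}  B2 = {1, 5, 6}  B3 = {0, 4, 6}  B4 = {1, 2, 4}  B5 = {1, 3, 4}
Tree: B1–B2, B1–B3, B1–B4, B4–B5

Each bag holds 3 vertices, so the decomposition has width 2, which upper-bounds the treewidth. On the other hand G contains the 3-clique {0, 4, 6}. A clique must lie in a single bag of any decomposition, so no decomposition can have width below 2. Therefore the treewidth is 2.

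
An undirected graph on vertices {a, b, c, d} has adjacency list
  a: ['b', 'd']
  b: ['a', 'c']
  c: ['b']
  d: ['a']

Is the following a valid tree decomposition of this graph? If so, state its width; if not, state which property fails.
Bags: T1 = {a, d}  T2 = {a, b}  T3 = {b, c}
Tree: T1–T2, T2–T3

Checking the three conditions: (i) the bags cover all of {a, b, c, d}; (ii) for each edge, some bag contains both endpoints; (iii) the bags containing any fixed vertex form a subtree. All hold, so the decomposition is valid with width 2 − 1 = 1.

Yes; width 1.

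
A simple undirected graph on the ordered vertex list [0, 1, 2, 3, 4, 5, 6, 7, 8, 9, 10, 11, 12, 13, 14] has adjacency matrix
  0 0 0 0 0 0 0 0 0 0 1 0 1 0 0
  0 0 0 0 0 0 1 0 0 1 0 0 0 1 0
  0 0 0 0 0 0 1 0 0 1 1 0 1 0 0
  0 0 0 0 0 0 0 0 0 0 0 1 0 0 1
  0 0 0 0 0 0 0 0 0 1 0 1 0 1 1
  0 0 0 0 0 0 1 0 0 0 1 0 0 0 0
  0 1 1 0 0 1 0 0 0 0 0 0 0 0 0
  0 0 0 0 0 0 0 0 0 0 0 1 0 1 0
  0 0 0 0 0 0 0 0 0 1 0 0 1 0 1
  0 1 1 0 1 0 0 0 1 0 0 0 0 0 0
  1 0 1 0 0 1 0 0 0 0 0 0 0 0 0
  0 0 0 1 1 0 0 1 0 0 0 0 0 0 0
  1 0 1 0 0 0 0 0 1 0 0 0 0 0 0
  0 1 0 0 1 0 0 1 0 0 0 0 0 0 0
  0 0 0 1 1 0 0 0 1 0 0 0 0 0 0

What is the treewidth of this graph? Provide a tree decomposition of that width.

Every bag has size at most 4, so the width is 4 − 1 = 3 and tw(G) ≤ 3. For the lower bound: the 4 vertex sets {3,7,11}, {14}, {4}, {1,8,9,13} are disjoint, each induces a connected subgraph, and every pair is joined by at least one edge of G. Contracting each set to a single vertex therefore yields K_{4} as a minor, and since treewidth is minor-monotone, tw(G) ≥ tw(K_{4}) = 3. Therefore the treewidth is 3.

Treewidth 3.
One such decomposition:
Bags: B1 = {3, 7, 11, 14}  B2 = {4, 7, 11, 14}  B3 = {4, 7, 13, 14}  B4 = {4, 8, 13, 14}  B5 = {4, 8, 9, 13}  B6 = {1, 8, 9, 13}  B7 = {1, 8, 9, 12}  B8 = {1, 2, 9, 12}  B9 = {1, 2, 6, 12}  B10 = {0, 2, 6, 12}  B11 = {0, 2, 6, 10}  B12 = {0, 5, 6, 10}
Tree: B1–B2, B2–B3, B3–B4, B4–B5, B5–B6, B6–B7, B7–B8, B8–B9, B9–B10, B10–B11, B11–B12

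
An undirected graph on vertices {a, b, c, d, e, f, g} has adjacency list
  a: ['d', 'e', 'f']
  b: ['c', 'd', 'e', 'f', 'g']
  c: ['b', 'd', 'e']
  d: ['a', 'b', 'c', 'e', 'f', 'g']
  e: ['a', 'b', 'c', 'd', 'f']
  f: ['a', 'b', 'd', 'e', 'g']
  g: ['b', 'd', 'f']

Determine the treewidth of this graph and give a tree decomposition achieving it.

Each bag holds 4 vertices, so the decomposition has width 3, which upper-bounds the treewidth. On the other hand G contains the 4-clique {b, c, d, e}. A clique must lie in a single bag of any decomposition, so no decomposition can have width below 3. Hence tw(G) = 3 exactly.

Treewidth 3.
Bags: B1 = {b, d, f, g}  B2 = {b, d, e, f}  B3 = {a, d, e, f}  B4 = {b, c, d, e}
Tree: B1–B2, B2–B3, B2–B4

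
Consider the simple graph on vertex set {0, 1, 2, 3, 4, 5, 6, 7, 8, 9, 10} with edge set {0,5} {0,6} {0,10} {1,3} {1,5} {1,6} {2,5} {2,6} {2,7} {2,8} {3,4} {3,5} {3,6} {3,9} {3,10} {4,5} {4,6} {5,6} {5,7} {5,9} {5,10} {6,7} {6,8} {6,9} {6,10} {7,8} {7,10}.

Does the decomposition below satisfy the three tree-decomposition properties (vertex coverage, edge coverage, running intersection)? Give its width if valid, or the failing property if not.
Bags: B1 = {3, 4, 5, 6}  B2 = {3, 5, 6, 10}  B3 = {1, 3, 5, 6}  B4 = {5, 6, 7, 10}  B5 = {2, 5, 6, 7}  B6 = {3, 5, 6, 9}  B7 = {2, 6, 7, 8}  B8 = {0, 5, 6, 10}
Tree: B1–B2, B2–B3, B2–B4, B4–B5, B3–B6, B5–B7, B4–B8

Every vertex of G appears in some bag (union = {0, 1, 2, 3, 4, 5, 6, 7, 8, 9, 10}); every edge is covered by a bag; and for each vertex v the set of bags containing v is connected in the bag tree. The decomposition is therefore valid. The largest bag has 4 vertices, so the width is 3.

Yes; width 3.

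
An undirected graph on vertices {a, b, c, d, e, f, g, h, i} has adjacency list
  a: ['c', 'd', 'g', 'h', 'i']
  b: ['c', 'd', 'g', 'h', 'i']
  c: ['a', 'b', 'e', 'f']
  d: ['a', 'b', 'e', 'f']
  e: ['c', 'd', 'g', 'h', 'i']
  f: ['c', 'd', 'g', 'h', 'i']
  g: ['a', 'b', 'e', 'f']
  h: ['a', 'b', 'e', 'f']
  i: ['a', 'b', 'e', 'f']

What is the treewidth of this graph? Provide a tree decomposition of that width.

Treewidth 4.
One such decomposition:
Bags: B1 = {a, b, e, f, i}  B2 = {a, b, d, e, f}  B3 = {a, b, e, f, g}  B4 = {a, b, e, f, h}  B5 = {a, b, c, e, f}
Tree: B1–B2, B2–B3, B3–B4, B4–B5

Every bag has size at most 5, so the width is 5 − 1 = 4 and tw(G) ≤ 4. For the lower bound: the 5 vertex sets {e,i}, {a,d}, {b,g}, {f}, {h} are disjoint, each induces a connected subgraph, and every pair is joined by at least one edge of G. Contracting each set to a single vertex therefore yields K_{5} as a minor, and since treewidth is minor-monotone, tw(G) ≥ tw(K_{5}) = 4. Combining the bounds, tw(G) = 4.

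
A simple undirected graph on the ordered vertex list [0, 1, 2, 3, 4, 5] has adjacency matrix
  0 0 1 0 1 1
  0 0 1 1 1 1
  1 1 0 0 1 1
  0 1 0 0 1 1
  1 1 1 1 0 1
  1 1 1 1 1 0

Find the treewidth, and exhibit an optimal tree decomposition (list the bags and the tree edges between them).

Treewidth 3.
One optimal decomposition is:
Bags: B1 = {1, 2, 4, 5}  B2 = {0, 2, 4, 5}  B3 = {1, 3, 4, 5}
Tree: B1–B2, B1–B3

The largest bag has 4 vertices, giving width 3; this decomposition certifies tw(G) ≤ 3. Conversely, {0, 2, 4, 5} is a clique of size 4, and the vertices of any clique must share a bag in every tree decomposition; so some bag has ≥ 4 vertices and tw(G) ≥ 3. Hence tw(G) = 3 exactly.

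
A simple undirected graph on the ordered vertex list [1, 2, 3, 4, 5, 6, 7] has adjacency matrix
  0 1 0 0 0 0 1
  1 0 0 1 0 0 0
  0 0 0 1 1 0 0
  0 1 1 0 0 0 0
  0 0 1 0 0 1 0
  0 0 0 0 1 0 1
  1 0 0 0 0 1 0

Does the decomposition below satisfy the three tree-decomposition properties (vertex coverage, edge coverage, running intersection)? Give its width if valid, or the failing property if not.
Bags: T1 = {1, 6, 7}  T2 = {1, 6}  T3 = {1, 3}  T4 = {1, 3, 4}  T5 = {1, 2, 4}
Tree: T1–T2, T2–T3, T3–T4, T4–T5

No — vertex 5 appears in no bag.

A tree decomposition must satisfy three properties: every vertex lies in some bag; for every edge, both endpoints lie together in some bag; and for every vertex, the bags containing it form a connected subtree. Here vertex 5 appears in no bag, so the decomposition is invalid.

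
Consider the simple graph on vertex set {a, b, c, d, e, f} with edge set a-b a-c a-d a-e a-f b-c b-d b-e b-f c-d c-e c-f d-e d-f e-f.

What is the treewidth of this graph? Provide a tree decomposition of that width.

Treewidth 5.
Bags: B1 = {a, b, c, d, e, f}
Tree: (single bag)

With just one bag of size 6, the width is 6 − 1 = 5, so tw(G) ≤ 5. For the lower bound, the 6 vertices {a, b, c, d, e, f} are pairwise adjacent, and any tree decomposition puts a clique entirely inside one bag — forcing width ≥ 5. Hence tw(G) = 5 exactly.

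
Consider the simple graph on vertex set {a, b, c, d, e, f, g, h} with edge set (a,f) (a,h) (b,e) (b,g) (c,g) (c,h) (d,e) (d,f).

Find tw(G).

A width-2 tree decomposition is:
Bags: B1 = {a, c, h}  B2 = {a, c, f}  B3 = {c, d, f}  B4 = {c, d, e}  B5 = {b, c, e}  B6 = {b, c, g}
Tree: B1–B2, B2–B3, B3–B4, B4–B5, B5–B6
Every bag has size at most 3, so the width is 3 − 1 = 2 and tw(G) ≤ 2. For the lower bound, G contains the cycle c–h–a–f–d–e–b–g–c, so G is not a forest; only forests have treewidth ≤ 1, hence tw(G) ≥ 2. Hence tw(G) = 2 exactly.

2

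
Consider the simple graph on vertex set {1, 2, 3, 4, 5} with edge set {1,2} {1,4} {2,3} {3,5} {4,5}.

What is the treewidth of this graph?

A width-2 tree decomposition is:
Bags: B1 = {2, 3, 5}  B2 = {1, 2, 5}  B3 = {1, 4, 5}
Tree: B1–B2, B2–B3
Each bag holds 3 vertices, so the decomposition has width 2, which upper-bounds the treewidth. For the lower bound, G contains the cycle 5–3–2–1–4–5, so G is not a forest; only forests have treewidth ≤ 1, hence tw(G) ≥ 2. Combining the bounds, tw(G) = 2.

2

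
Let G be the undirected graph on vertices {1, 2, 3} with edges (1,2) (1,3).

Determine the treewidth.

1

A width-1 tree decomposition is:
Bags: B1 = {1, 2}  B2 = {1, 3}
Tree: B1–B2
Every bag has size at most 2, so the width is 2 − 1 = 1 and tw(G) ≤ 1. Since G has at least one edge (e.g. 2–1), it is not an edgeless graph, so tw(G) ≥ 1. Combining the bounds, tw(G) = 1.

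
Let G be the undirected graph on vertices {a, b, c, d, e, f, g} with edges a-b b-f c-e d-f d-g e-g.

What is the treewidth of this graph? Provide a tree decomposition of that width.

Each bag holds 2 vertices, so the decomposition has width 1, which upper-bounds the treewidth. G has an edge, so its treewidth is at least 1. Therefore the treewidth is 1.

Treewidth 1.
One such decomposition:
Bags: B1 = {c, e}  B2 = {e, g}  B3 = {d, g}  B4 = {d, f}  B5 = {b, f}  B6 = {a, b}
Tree: B1–B2, B2–B3, B3–B4, B4–B5, B5–B6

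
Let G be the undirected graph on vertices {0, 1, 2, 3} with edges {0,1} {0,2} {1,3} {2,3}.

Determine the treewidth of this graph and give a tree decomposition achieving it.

Treewidth 2.
Bags: B1 = {0, 2, 3}  B2 = {0, 1, 3}
Tree: B1–B2

Every bag has size at most 3, so the width is 3 − 1 = 2 and tw(G) ≤ 2. For the lower bound, G contains the cycle 3–2–0–1–3, so G is not a forest; only forests have treewidth ≤ 1, hence tw(G) ≥ 2. The upper and lower bounds meet at 2, so that is the treewidth.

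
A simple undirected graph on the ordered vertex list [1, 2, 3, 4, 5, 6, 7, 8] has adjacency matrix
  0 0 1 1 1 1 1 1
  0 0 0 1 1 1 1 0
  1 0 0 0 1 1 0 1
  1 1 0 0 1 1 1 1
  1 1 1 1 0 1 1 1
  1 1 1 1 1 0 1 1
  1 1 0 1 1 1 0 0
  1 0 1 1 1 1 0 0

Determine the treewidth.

A width-4 tree decomposition is:
Bags: B1 = {1, 4, 5, 6, 8}  B2 = {1, 4, 5, 6, 7}  B3 = {2, 4, 5, 6, 7}  B4 = {1, 3, 5, 6, 8}
Tree: B1–B2, B2–B3, B1–B4
Every bag has size at most 5, so the width is 5 − 1 = 4 and tw(G) ≤ 4. On the other hand G contains the 5-clique {1, 3, 5, 6, 8}. A clique must lie in a single bag of any decomposition, so no decomposition can have width below 4. Hence tw(G) = 4 exactly.

4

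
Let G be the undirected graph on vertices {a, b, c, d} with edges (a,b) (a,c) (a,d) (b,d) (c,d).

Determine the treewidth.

A width-2 tree decomposition is:
Bags: B1 = {a, b, d}  B2 = {a, c, d}
Tree: B1–B2
The largest bag has 3 vertices, giving width 2; this decomposition certifies tw(G) ≤ 2. On the other hand G contains the 3-clique {a, c, d}. A clique must lie in a single bag of any decomposition, so no decomposition can have width below 2. Hence tw(G) = 2 exactly.

2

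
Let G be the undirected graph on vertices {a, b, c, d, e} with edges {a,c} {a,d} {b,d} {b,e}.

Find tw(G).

1

A width-1 tree decomposition is:
Bags: B1 = {a, d}  B2 = {b, d}  B3 = {a, c}  B4 = {b, e}
Tree: B1–B2, B1–B3, B2–B4
Each bag holds 2 vertices, so the decomposition has width 1, which upper-bounds the treewidth. Any graph with an edge has treewidth ≥ 1, and G has the edge a–d. Hence tw(G) = 1 exactly.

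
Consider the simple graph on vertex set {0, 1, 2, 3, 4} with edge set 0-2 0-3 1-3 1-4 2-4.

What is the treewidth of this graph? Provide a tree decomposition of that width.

Treewidth 2.
Bags: B1 = {1, 3, 4}  B2 = {2, 3, 4}  B3 = {0, 2, 3}
Tree: B1–B2, B2–B3

Every bag has size at most 3, so the width is 3 − 1 = 2 and tw(G) ≤ 2. Since 3–1–4–2–0–3 is a cycle in G, G is not acyclic. Forests are exactly the graphs of treewidth ≤ 1, so tw(G) ≥ 2. The upper and lower bounds meet at 2, so that is the treewidth.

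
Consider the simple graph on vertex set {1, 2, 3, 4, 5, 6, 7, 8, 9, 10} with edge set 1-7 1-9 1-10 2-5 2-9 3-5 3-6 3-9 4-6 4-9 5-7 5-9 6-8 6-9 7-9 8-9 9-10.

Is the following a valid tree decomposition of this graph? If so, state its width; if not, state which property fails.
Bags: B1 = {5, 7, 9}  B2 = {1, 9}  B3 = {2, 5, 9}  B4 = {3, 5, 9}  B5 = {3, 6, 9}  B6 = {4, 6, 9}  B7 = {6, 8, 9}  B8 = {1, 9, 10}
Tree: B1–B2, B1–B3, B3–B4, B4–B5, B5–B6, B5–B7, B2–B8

A tree decomposition must satisfy three properties: every vertex lies in some bag; for every edge, both endpoints lie together in some bag; and for every vertex, the bags containing it form a connected subtree. Here edge (7,1) lies in no bag, so the decomposition is invalid.

No — edge (7,1) lies in no bag.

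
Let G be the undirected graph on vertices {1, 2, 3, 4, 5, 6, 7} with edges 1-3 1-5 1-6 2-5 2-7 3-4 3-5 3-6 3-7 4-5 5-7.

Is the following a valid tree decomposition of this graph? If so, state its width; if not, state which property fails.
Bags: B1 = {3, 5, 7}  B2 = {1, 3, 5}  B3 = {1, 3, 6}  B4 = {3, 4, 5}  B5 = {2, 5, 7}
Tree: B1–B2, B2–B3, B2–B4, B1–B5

Yes; width 2.

Every vertex of G appears in some bag (union = {1, 2, 3, 4, 5, 6, 7}); every edge is covered by a bag; and for each vertex v the set of bags containing v is connected in the bag tree. The decomposition is therefore valid. The largest bag has 3 vertices, so the width is 2.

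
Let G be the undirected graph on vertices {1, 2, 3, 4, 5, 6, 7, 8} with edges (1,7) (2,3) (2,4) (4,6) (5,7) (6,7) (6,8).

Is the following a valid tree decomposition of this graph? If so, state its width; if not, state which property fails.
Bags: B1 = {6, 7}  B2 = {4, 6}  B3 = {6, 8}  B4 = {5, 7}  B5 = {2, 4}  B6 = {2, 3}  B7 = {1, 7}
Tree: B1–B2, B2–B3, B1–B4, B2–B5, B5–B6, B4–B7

Yes; width 1.

Checking the three conditions: (i) the bags cover all of {1, 2, 3, 4, 5, 6, 7, 8}; (ii) for each edge, some bag contains both endpoints; (iii) the bags containing any fixed vertex form a subtree. All hold, so the decomposition is valid with width 2 − 1 = 1.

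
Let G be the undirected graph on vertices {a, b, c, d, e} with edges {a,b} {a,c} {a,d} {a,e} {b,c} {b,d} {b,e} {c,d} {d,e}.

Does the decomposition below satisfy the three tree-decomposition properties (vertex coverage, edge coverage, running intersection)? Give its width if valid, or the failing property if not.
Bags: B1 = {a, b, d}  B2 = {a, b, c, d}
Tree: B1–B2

No — vertex e appears in no bag.

A tree decomposition must satisfy three properties: every vertex lies in some bag; for every edge, both endpoints lie together in some bag; and for every vertex, the bags containing it form a connected subtree. Here vertex e appears in no bag, so the decomposition is invalid.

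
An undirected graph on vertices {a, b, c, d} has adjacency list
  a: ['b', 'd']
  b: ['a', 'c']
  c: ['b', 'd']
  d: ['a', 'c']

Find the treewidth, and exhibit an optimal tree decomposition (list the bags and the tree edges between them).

Each bag holds 3 vertices, so the decomposition has width 2, which upper-bounds the treewidth. Since a–b–c–d–a is a cycle in G, G is not acyclic. Forests are exactly the graphs of treewidth ≤ 1, so tw(G) ≥ 2. Therefore the treewidth is 2.

Treewidth 2.
One such decomposition:
Bags: B1 = {a, b, c}  B2 = {a, c, d}
Tree: B1–B2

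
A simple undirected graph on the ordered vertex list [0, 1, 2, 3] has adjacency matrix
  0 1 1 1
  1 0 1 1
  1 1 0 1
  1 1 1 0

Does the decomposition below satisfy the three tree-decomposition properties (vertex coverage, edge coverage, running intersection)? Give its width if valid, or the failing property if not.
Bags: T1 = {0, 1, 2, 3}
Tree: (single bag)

Yes; width 3.

Every vertex of G appears in some bag (union = {0, 1, 2, 3}); every edge is covered by a bag; and for each vertex v the set of bags containing v is connected in the bag tree. The decomposition is therefore valid. The largest bag has 4 vertices, so the width is 3.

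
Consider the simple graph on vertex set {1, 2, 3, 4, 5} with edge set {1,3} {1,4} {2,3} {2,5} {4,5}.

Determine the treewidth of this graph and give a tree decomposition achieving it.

The largest bag has 3 vertices, giving width 2; this decomposition certifies tw(G) ≤ 2. The edges 2–3–1–4–5–2 form a cycle, so G is not a tree and its treewidth is at least 2. Hence tw(G) = 2 exactly.

Treewidth 2.
One such decomposition:
Bags: B1 = {1, 2, 3}  B2 = {1, 2, 4}  B3 = {2, 4, 5}
Tree: B1–B2, B2–B3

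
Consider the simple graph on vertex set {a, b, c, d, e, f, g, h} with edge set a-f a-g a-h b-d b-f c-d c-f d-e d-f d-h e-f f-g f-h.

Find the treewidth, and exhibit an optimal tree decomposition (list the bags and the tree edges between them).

Treewidth 2.
One such decomposition:
Bags: B1 = {a, f, h}  B2 = {a, f, g}  B3 = {d, f, h}  B4 = {d, e, f}  B5 = {c, d, f}  B6 = {b, d, f}
Tree: B1–B2, B1–B3, B3–B4, B4–B5, B3–B6

Every bag has size at most 3, so the width is 3 − 1 = 2 and tw(G) ≤ 2. On the other hand G contains the 3-clique {d, e, f}. A clique must lie in a single bag of any decomposition, so no decomposition can have width below 2. Hence tw(G) = 2 exactly.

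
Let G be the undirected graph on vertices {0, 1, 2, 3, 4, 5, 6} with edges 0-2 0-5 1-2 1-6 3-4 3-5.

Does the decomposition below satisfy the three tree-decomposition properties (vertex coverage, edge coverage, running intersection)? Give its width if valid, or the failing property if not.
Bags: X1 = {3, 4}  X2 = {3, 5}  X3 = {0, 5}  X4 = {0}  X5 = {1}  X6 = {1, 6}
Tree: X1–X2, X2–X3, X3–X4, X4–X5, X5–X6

No — vertex 2 appears in no bag.

A tree decomposition must satisfy three properties: every vertex lies in some bag; for every edge, both endpoints lie together in some bag; and for every vertex, the bags containing it form a connected subtree. Here vertex 2 appears in no bag, so the decomposition is invalid.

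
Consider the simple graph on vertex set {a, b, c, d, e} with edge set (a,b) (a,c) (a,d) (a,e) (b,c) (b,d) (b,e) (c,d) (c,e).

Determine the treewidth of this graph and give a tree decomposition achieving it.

Every bag has size at most 4, so the width is 4 − 1 = 3 and tw(G) ≤ 3. For the lower bound, the 4 vertices {a, b, c, d} are pairwise adjacent, and any tree decomposition puts a clique entirely inside one bag — forcing width ≥ 3. Therefore the treewidth is 3.

Treewidth 3.
One optimal decomposition is:
Bags: B1 = {a, b, c, d}  B2 = {a, b, c, e}
Tree: B1–B2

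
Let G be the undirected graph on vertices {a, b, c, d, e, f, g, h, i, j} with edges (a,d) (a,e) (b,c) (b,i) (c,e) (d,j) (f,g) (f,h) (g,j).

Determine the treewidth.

1

A width-1 tree decomposition is:
Bags: B1 = {b, i}  B2 = {b, c}  B3 = {c, e}  B4 = {a, e}  B5 = {a, d}  B6 = {d, j}  B7 = {g, j}  B8 = {f, g}  B9 = {f, h}
Tree: B1–B2, B2–B3, B3–B4, B4–B5, B5–B6, B6–B7, B7–B8, B8–B9
The largest bag has 2 vertices, giving width 1; this decomposition certifies tw(G) ≤ 1. G has an edge, so its treewidth is at least 1. Combining the bounds, tw(G) = 1.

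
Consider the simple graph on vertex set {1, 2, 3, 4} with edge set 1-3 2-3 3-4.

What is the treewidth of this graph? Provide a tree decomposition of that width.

Treewidth 1.
Bags: B1 = {3, 4}  B2 = {1, 3}  B3 = {2, 3}
Tree: B1–B2, B1–B3

Every bag has size at most 2, so the width is 2 − 1 = 1 and tw(G) ≤ 1. G has an edge, so its treewidth is at least 1. The upper and lower bounds meet at 1, so that is the treewidth.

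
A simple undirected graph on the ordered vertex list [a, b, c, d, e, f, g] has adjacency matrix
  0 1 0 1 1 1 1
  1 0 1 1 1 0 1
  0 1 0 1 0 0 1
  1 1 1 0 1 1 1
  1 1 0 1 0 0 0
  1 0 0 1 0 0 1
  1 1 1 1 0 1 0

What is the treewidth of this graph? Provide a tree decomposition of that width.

The largest bag has 4 vertices, giving width 3; this decomposition certifies tw(G) ≤ 3. On the other hand G contains the 4-clique {b, c, d, g}. A clique must lie in a single bag of any decomposition, so no decomposition can have width below 3. Hence tw(G) = 3 exactly.

Treewidth 3.
Bags: B1 = {a, b, d, g}  B2 = {a, b, d, e}  B3 = {a, d, f, g}  B4 = {b, c, d, g}
Tree: B1–B2, B1–B3, B1–B4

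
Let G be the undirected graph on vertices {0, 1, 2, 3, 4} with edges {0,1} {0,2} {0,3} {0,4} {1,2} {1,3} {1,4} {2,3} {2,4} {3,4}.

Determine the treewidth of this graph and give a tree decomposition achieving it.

Treewidth 4.
One optimal decomposition is:
Bags: B1 = {0, 1, 2, 3, 4}
Tree: (single bag)

A single bag containing all 5 vertices is trivially a valid decomposition of width 4. For the lower bound, the 5 vertices {0, 1, 2, 3, 4} are pairwise adjacent, and any tree decomposition puts a clique entirely inside one bag — forcing width ≥ 4. Therefore the treewidth is 4.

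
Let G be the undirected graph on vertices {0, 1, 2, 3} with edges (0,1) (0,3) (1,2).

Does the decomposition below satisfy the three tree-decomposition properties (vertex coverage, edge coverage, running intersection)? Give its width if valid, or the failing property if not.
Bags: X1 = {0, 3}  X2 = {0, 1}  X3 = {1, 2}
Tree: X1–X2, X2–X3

Yes; width 1.

Every vertex of G appears in some bag (union = {0, 1, 2, 3}); every edge is covered by a bag; and for each vertex v the set of bags containing v is connected in the bag tree. The decomposition is therefore valid. The largest bag has 2 vertices, so the width is 1.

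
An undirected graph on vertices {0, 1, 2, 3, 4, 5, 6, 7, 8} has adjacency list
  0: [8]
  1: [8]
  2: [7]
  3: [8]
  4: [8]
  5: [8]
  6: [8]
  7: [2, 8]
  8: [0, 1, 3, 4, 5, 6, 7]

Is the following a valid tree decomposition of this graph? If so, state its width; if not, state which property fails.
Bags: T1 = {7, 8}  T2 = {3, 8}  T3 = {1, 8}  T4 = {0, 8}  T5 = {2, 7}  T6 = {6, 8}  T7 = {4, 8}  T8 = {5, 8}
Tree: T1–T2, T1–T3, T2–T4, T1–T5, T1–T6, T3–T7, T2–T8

Yes; width 1.

Every vertex of G appears in some bag (union = {0, 1, 2, 3, 4, 5, 6, 7, 8}); every edge is covered by a bag; and for each vertex v the set of bags containing v is connected in the bag tree. The decomposition is therefore valid. The largest bag has 2 vertices, so the width is 1.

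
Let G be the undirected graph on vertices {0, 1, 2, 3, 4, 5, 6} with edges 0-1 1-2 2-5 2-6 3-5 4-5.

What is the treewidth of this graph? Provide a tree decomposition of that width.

Each bag holds 2 vertices, so the decomposition has width 1, which upper-bounds the treewidth. Any graph with an edge has treewidth ≥ 1, and G has the edge 5–2. Hence tw(G) = 1 exactly.

Treewidth 1.
One such decomposition:
Bags: B1 = {2, 5}  B2 = {4, 5}  B3 = {1, 2}  B4 = {3, 5}  B5 = {0, 1}  B6 = {2, 6}
Tree: B1–B2, B1–B3, B1–B4, B3–B5, B3–B6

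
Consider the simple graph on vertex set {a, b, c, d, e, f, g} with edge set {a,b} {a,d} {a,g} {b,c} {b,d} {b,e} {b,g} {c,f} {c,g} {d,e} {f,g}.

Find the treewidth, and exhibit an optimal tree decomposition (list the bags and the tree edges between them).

Treewidth 2.
One such decomposition:
Bags: B1 = {a, b, d}  B2 = {a, b, g}  B3 = {b, c, g}  B4 = {b, d, e}  B5 = {c, f, g}
Tree: B1–B2, B2–B3, B1–B4, B3–B5

Each bag holds 3 vertices, so the decomposition has width 2, which upper-bounds the treewidth. For the lower bound, the 3 vertices {c, f, g} are pairwise adjacent, and any tree decomposition puts a clique entirely inside one bag — forcing width ≥ 2. The upper and lower bounds meet at 2, so that is the treewidth.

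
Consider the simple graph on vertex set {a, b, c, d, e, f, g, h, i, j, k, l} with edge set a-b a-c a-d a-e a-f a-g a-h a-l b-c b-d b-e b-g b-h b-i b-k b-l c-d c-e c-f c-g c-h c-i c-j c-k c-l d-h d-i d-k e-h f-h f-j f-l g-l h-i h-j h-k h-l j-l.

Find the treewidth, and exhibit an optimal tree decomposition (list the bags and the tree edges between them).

Every bag has size at most 5, so the width is 5 − 1 = 4 and tw(G) ≤ 4. Conversely, {a, b, c, g, l} is a clique of size 5, and the vertices of any clique must share a bag in every tree decomposition; so some bag has ≥ 5 vertices and tw(G) ≥ 4. Hence tw(G) = 4 exactly.

Treewidth 4.
One optimal decomposition is:
Bags: B1 = {a, b, c, h, l}  B2 = {a, b, c, d, h}  B3 = {b, c, d, h, k}  B4 = {b, c, d, h, i}  B5 = {a, b, c, e, h}  B6 = {a, c, f, h, l}  B7 = {a, b, c, g, l}  B8 = {c, f, h, j, l}
Tree: B1–B2, B2–B3, B3–B4, B1–B5, B1–B6, B1–B7, B6–B8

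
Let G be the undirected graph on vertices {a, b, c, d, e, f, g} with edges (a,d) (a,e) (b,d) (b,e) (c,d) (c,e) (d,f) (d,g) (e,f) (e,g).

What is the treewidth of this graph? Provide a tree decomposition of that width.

Each bag holds 3 vertices, so the decomposition has width 2, which upper-bounds the treewidth. For the lower bound, G contains the cycle d–f–e–a–d, so G is not a forest; only forests have treewidth ≤ 1, hence tw(G) ≥ 2. Hence tw(G) = 2 exactly.

Treewidth 2.
One such decomposition:
Bags: B1 = {d, e, f}  B2 = {a, d, e}  B3 = {b, d, e}  B4 = {d, e, g}  B5 = {c, d, e}
Tree: B1–B2, B2–B3, B3–B4, B4–B5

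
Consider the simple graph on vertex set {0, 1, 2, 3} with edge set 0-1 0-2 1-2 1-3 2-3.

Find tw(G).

A width-2 tree decomposition is:
Bags: B1 = {0, 1, 2}  B2 = {1, 2, 3}
Tree: B1–B2
Each bag holds 3 vertices, so the decomposition has width 2, which upper-bounds the treewidth. For the lower bound, the 3 vertices {0, 1, 2} are pairwise adjacent, and any tree decomposition puts a clique entirely inside one bag — forcing width ≥ 2. Hence tw(G) = 2 exactly.

2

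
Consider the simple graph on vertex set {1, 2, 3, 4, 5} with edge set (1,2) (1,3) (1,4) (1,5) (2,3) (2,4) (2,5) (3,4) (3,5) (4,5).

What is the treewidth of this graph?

4

A width-4 tree decomposition is:
Bags: B1 = {1, 2, 3, 4, 5}
Tree: (single bag)
With just one bag of size 5, the width is 5 − 1 = 4, so tw(G) ≤ 4. For the lower bound, the 5 vertices {1, 2, 3, 4, 5} are pairwise adjacent, and any tree decomposition puts a clique entirely inside one bag — forcing width ≥ 4. The upper and lower bounds meet at 4, so that is the treewidth.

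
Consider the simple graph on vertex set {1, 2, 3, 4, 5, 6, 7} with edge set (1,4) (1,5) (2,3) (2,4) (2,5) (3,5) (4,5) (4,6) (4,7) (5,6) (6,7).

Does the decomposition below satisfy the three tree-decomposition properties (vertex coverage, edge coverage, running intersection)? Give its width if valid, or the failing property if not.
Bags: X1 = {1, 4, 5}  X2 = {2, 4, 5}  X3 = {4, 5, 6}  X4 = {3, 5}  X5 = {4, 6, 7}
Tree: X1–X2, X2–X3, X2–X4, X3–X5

A tree decomposition must satisfy three properties: every vertex lies in some bag; for every edge, both endpoints lie together in some bag; and for every vertex, the bags containing it form a connected subtree. Here edge (2,3) lies in no bag, so the decomposition is invalid.

No — edge (2,3) lies in no bag.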